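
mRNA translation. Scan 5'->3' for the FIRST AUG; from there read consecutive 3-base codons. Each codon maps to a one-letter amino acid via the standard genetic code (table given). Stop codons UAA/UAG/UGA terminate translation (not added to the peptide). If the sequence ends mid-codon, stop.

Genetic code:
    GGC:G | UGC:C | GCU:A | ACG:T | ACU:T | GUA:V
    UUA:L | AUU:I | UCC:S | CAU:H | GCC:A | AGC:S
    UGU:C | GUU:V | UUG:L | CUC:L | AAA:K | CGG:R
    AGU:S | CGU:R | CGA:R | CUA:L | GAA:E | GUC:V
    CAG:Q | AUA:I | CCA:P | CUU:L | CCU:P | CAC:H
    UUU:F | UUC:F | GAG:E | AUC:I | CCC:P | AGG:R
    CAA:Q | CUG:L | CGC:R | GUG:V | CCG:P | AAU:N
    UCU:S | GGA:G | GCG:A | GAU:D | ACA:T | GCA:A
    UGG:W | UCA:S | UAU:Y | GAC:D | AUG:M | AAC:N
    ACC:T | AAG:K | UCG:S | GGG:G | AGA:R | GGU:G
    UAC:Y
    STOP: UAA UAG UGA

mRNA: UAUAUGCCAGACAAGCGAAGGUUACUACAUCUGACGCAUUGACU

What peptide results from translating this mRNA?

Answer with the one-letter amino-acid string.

Answer: MPDKRRLLHLTH

Derivation:
start AUG at pos 3
pos 3: AUG -> M; peptide=M
pos 6: CCA -> P; peptide=MP
pos 9: GAC -> D; peptide=MPD
pos 12: AAG -> K; peptide=MPDK
pos 15: CGA -> R; peptide=MPDKR
pos 18: AGG -> R; peptide=MPDKRR
pos 21: UUA -> L; peptide=MPDKRRL
pos 24: CUA -> L; peptide=MPDKRRLL
pos 27: CAU -> H; peptide=MPDKRRLLH
pos 30: CUG -> L; peptide=MPDKRRLLHL
pos 33: ACG -> T; peptide=MPDKRRLLHLT
pos 36: CAU -> H; peptide=MPDKRRLLHLTH
pos 39: UGA -> STOP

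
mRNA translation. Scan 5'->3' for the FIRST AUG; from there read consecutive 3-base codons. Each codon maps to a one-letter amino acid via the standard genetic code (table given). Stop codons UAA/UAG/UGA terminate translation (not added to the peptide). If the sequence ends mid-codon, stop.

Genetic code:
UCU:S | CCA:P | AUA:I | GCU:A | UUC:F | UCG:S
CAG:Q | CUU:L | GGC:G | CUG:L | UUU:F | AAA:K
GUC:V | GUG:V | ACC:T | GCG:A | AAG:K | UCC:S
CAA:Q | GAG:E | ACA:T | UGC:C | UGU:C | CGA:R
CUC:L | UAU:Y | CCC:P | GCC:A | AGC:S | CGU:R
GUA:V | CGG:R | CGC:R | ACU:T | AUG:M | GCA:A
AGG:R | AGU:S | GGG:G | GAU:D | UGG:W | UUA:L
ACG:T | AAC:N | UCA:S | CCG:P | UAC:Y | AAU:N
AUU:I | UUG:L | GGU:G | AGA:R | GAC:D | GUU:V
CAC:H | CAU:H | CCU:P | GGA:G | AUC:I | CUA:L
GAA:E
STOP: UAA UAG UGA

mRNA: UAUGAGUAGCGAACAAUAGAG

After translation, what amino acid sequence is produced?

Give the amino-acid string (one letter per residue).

Answer: MSSEQ

Derivation:
start AUG at pos 1
pos 1: AUG -> M; peptide=M
pos 4: AGU -> S; peptide=MS
pos 7: AGC -> S; peptide=MSS
pos 10: GAA -> E; peptide=MSSE
pos 13: CAA -> Q; peptide=MSSEQ
pos 16: UAG -> STOP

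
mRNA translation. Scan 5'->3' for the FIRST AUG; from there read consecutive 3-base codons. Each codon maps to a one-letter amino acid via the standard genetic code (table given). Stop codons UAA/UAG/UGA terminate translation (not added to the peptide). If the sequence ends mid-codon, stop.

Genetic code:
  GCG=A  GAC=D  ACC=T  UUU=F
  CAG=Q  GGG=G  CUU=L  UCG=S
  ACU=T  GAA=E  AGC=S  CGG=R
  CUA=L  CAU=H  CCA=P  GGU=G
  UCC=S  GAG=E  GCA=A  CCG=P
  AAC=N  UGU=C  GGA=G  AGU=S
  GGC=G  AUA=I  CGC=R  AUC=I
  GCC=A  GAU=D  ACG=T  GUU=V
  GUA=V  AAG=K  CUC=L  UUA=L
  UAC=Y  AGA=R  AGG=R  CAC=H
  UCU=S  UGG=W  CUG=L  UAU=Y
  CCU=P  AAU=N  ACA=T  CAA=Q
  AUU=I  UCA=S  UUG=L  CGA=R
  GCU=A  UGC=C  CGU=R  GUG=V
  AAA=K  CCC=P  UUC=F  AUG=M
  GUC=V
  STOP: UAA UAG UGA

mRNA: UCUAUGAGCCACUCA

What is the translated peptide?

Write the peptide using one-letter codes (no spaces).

start AUG at pos 3
pos 3: AUG -> M; peptide=M
pos 6: AGC -> S; peptide=MS
pos 9: CAC -> H; peptide=MSH
pos 12: UCA -> S; peptide=MSHS
pos 15: only 0 nt remain (<3), stop (end of mRNA)

Answer: MSHS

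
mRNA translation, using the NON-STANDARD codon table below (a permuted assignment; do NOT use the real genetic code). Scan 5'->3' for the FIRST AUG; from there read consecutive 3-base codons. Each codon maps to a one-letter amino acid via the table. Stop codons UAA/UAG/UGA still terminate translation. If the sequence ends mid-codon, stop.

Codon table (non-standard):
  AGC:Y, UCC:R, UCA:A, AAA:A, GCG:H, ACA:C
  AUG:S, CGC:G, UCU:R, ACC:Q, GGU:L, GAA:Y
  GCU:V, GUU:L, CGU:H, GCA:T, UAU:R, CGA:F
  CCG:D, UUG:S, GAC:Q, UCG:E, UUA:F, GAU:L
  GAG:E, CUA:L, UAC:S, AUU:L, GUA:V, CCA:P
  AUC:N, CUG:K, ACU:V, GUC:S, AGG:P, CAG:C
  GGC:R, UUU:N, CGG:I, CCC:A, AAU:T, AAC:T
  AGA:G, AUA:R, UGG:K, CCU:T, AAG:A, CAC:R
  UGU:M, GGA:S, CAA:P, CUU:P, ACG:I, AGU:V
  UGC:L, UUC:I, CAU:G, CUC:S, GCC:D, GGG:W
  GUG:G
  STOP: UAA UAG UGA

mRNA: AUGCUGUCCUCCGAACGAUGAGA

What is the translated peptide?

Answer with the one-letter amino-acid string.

start AUG at pos 0
pos 0: AUG -> S; peptide=S
pos 3: CUG -> K; peptide=SK
pos 6: UCC -> R; peptide=SKR
pos 9: UCC -> R; peptide=SKRR
pos 12: GAA -> Y; peptide=SKRRY
pos 15: CGA -> F; peptide=SKRRYF
pos 18: UGA -> STOP

Answer: SKRRYF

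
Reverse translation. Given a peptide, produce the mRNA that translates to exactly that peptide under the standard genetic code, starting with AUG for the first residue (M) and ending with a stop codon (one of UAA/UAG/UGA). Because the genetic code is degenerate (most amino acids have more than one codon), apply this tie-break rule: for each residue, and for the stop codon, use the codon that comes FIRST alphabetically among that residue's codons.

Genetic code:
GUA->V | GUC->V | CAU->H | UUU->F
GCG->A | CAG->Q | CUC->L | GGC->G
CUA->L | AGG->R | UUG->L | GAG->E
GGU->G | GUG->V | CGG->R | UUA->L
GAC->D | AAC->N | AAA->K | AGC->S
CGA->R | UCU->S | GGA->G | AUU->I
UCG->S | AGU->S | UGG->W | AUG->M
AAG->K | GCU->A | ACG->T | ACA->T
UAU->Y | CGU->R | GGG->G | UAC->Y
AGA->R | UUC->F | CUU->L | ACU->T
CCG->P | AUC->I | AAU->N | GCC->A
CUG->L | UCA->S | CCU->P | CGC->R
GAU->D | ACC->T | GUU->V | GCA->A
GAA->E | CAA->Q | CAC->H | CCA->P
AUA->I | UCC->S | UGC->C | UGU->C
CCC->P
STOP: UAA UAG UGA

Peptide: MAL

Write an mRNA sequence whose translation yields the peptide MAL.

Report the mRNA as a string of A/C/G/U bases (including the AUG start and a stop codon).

Answer: mRNA: AUGGCACUAUAA

Derivation:
residue 1: M -> AUG (start codon)
residue 2: A codons sorted = GCA,GCC,GCG,GCU -> pick first = GCA
residue 3: L codons sorted = CUA,CUC,CUG,CUU,UUA,UUG -> pick first = CUA
terminator: stop codons sorted = UAA,UAG,UGA -> pick first = UAA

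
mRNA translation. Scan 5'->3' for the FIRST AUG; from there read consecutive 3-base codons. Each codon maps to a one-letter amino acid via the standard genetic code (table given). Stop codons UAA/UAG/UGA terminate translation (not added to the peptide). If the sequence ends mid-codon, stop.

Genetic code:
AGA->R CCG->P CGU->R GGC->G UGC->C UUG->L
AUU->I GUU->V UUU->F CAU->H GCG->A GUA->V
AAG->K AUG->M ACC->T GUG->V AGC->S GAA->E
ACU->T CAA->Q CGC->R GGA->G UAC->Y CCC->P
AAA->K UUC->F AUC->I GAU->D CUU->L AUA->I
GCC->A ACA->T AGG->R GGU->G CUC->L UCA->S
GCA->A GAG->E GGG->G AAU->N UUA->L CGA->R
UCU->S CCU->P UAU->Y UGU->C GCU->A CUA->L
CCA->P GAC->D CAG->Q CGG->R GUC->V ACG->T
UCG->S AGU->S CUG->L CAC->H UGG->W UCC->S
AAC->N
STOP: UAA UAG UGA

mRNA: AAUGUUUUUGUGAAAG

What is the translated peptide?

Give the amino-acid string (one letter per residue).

start AUG at pos 1
pos 1: AUG -> M; peptide=M
pos 4: UUU -> F; peptide=MF
pos 7: UUG -> L; peptide=MFL
pos 10: UGA -> STOP

Answer: MFL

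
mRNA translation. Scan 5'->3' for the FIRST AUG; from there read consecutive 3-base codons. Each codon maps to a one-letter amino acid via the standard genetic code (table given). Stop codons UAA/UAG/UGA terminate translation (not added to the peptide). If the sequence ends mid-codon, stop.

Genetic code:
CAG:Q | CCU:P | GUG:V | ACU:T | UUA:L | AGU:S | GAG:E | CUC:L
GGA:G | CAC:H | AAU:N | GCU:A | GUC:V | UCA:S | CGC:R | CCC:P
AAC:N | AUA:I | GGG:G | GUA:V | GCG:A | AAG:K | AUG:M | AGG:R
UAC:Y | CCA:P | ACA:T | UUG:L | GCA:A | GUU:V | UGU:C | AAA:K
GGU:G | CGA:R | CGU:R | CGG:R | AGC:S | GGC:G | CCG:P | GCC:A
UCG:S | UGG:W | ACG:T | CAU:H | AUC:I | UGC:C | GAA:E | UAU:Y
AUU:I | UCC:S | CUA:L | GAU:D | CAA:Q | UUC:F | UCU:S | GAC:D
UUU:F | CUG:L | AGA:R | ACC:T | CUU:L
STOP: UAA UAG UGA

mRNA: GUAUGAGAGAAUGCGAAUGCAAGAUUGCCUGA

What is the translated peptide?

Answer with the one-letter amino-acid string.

start AUG at pos 2
pos 2: AUG -> M; peptide=M
pos 5: AGA -> R; peptide=MR
pos 8: GAA -> E; peptide=MRE
pos 11: UGC -> C; peptide=MREC
pos 14: GAA -> E; peptide=MRECE
pos 17: UGC -> C; peptide=MRECEC
pos 20: AAG -> K; peptide=MRECECK
pos 23: AUU -> I; peptide=MRECECKI
pos 26: GCC -> A; peptide=MRECECKIA
pos 29: UGA -> STOP

Answer: MRECECKIA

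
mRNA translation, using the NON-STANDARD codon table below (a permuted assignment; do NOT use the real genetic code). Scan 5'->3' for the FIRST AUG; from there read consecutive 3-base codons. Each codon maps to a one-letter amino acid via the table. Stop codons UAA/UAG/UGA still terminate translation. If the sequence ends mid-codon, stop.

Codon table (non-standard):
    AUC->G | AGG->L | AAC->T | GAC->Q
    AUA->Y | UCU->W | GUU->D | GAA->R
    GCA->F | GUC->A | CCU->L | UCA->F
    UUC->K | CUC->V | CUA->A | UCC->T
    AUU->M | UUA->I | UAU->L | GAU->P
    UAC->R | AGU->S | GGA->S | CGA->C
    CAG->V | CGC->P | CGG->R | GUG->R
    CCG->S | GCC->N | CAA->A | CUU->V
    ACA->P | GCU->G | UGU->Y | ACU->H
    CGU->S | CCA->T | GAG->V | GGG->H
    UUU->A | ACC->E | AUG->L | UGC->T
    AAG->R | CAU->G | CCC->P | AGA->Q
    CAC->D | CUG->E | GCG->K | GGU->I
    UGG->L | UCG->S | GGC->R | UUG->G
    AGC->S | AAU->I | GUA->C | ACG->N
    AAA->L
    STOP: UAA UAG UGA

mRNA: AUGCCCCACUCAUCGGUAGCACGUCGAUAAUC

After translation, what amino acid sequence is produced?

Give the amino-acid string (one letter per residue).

Answer: LPDFSCFSC

Derivation:
start AUG at pos 0
pos 0: AUG -> L; peptide=L
pos 3: CCC -> P; peptide=LP
pos 6: CAC -> D; peptide=LPD
pos 9: UCA -> F; peptide=LPDF
pos 12: UCG -> S; peptide=LPDFS
pos 15: GUA -> C; peptide=LPDFSC
pos 18: GCA -> F; peptide=LPDFSCF
pos 21: CGU -> S; peptide=LPDFSCFS
pos 24: CGA -> C; peptide=LPDFSCFSC
pos 27: UAA -> STOP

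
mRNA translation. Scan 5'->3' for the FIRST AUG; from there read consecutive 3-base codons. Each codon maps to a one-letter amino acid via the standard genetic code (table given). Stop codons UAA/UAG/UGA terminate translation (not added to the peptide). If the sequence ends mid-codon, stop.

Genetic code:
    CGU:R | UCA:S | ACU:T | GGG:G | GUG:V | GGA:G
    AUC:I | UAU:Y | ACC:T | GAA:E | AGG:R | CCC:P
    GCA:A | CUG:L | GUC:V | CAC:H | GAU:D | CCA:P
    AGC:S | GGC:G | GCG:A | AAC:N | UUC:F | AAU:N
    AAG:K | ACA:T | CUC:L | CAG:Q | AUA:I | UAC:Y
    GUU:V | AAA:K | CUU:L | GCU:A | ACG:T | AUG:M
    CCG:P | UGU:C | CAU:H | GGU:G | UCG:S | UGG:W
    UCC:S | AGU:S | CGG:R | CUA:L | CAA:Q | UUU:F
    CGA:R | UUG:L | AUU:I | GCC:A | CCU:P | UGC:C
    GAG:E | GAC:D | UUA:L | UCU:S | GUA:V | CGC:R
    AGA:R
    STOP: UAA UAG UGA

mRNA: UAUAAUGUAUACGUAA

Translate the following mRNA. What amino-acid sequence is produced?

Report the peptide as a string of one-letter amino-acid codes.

Answer: MYT

Derivation:
start AUG at pos 4
pos 4: AUG -> M; peptide=M
pos 7: UAU -> Y; peptide=MY
pos 10: ACG -> T; peptide=MYT
pos 13: UAA -> STOP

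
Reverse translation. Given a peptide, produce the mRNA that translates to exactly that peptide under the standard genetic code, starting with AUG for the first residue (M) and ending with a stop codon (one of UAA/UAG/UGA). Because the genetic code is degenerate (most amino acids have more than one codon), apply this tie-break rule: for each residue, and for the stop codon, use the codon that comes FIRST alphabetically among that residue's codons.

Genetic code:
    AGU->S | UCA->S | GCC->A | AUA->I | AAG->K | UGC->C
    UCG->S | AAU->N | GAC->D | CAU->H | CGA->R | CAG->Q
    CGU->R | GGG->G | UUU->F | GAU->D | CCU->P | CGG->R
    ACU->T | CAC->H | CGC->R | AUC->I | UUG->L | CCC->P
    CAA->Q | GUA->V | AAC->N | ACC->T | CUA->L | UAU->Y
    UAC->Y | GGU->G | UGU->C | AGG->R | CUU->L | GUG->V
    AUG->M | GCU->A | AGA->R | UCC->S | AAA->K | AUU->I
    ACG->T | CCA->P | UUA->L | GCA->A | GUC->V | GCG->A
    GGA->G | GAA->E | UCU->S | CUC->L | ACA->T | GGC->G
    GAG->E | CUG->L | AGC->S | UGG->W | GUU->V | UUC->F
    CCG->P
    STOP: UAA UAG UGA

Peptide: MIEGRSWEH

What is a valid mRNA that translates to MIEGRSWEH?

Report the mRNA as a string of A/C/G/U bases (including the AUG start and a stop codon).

residue 1: M -> AUG (start codon)
residue 2: I codons sorted = AUA,AUC,AUU -> pick first = AUA
residue 3: E codons sorted = GAA,GAG -> pick first = GAA
residue 4: G codons sorted = GGA,GGC,GGG,GGU -> pick first = GGA
residue 5: R codons sorted = AGA,AGG,CGA,CGC,CGG,CGU -> pick first = AGA
residue 6: S codons sorted = AGC,AGU,UCA,UCC,UCG,UCU -> pick first = AGC
residue 7: W -> UGG (only codon)
residue 8: E codons sorted = GAA,GAG -> pick first = GAA
residue 9: H codons sorted = CAC,CAU -> pick first = CAC
terminator: stop codons sorted = UAA,UAG,UGA -> pick first = UAA

Answer: mRNA: AUGAUAGAAGGAAGAAGCUGGGAACACUAA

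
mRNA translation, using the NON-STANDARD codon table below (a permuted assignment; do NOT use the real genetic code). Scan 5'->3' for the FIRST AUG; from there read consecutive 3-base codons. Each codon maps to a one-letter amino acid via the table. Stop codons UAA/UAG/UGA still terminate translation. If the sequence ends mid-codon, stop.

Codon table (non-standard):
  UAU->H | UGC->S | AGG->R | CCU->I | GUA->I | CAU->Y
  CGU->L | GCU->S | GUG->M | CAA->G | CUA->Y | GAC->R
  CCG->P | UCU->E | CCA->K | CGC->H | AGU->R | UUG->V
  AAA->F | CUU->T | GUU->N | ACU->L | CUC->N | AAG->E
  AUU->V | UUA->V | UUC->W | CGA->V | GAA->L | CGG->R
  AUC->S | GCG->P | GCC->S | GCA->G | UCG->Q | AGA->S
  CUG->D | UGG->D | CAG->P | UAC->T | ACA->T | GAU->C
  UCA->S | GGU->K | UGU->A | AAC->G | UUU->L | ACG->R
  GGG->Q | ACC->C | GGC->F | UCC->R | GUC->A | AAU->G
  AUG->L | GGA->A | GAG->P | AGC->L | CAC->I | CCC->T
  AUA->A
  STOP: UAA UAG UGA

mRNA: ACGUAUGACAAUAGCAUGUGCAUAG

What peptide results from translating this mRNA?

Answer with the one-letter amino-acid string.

start AUG at pos 4
pos 4: AUG -> L; peptide=L
pos 7: ACA -> T; peptide=LT
pos 10: AUA -> A; peptide=LTA
pos 13: GCA -> G; peptide=LTAG
pos 16: UGU -> A; peptide=LTAGA
pos 19: GCA -> G; peptide=LTAGAG
pos 22: UAG -> STOP

Answer: LTAGAG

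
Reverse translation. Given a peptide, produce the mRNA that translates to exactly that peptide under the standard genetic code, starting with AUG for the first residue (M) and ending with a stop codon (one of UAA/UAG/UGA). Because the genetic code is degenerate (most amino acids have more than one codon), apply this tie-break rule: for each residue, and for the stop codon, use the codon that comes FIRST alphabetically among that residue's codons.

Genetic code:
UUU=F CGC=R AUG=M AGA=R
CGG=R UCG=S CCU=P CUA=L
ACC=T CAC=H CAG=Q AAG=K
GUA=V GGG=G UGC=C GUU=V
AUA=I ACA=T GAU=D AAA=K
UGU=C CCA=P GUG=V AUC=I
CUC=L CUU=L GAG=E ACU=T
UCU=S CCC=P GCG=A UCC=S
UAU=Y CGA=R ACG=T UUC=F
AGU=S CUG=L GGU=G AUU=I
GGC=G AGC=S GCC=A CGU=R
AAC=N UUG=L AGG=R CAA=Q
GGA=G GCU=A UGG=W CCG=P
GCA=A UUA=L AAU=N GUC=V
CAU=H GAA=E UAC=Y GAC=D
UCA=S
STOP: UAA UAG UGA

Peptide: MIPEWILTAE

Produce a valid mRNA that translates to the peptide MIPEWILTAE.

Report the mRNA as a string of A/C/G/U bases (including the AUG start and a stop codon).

Answer: mRNA: AUGAUACCAGAAUGGAUACUAACAGCAGAAUAA

Derivation:
residue 1: M -> AUG (start codon)
residue 2: I codons sorted = AUA,AUC,AUU -> pick first = AUA
residue 3: P codons sorted = CCA,CCC,CCG,CCU -> pick first = CCA
residue 4: E codons sorted = GAA,GAG -> pick first = GAA
residue 5: W -> UGG (only codon)
residue 6: I codons sorted = AUA,AUC,AUU -> pick first = AUA
residue 7: L codons sorted = CUA,CUC,CUG,CUU,UUA,UUG -> pick first = CUA
residue 8: T codons sorted = ACA,ACC,ACG,ACU -> pick first = ACA
residue 9: A codons sorted = GCA,GCC,GCG,GCU -> pick first = GCA
residue 10: E codons sorted = GAA,GAG -> pick first = GAA
terminator: stop codons sorted = UAA,UAG,UGA -> pick first = UAA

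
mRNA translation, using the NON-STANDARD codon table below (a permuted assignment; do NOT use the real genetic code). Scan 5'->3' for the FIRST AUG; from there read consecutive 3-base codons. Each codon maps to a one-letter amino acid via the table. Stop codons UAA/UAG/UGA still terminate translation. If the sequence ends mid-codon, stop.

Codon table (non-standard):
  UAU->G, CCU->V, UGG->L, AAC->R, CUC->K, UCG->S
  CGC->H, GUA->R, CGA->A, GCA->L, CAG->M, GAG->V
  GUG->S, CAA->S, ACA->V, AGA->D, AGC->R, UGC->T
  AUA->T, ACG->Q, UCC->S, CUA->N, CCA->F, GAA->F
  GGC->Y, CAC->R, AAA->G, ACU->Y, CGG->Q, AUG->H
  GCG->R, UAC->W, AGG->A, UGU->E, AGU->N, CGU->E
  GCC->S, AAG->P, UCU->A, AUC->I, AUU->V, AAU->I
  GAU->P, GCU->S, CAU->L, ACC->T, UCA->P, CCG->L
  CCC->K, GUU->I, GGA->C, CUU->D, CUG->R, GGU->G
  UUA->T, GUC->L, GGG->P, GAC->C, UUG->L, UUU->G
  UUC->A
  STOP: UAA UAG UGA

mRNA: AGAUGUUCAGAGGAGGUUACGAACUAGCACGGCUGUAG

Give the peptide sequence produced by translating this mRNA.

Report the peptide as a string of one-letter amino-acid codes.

start AUG at pos 2
pos 2: AUG -> H; peptide=H
pos 5: UUC -> A; peptide=HA
pos 8: AGA -> D; peptide=HAD
pos 11: GGA -> C; peptide=HADC
pos 14: GGU -> G; peptide=HADCG
pos 17: UAC -> W; peptide=HADCGW
pos 20: GAA -> F; peptide=HADCGWF
pos 23: CUA -> N; peptide=HADCGWFN
pos 26: GCA -> L; peptide=HADCGWFNL
pos 29: CGG -> Q; peptide=HADCGWFNLQ
pos 32: CUG -> R; peptide=HADCGWFNLQR
pos 35: UAG -> STOP

Answer: HADCGWFNLQR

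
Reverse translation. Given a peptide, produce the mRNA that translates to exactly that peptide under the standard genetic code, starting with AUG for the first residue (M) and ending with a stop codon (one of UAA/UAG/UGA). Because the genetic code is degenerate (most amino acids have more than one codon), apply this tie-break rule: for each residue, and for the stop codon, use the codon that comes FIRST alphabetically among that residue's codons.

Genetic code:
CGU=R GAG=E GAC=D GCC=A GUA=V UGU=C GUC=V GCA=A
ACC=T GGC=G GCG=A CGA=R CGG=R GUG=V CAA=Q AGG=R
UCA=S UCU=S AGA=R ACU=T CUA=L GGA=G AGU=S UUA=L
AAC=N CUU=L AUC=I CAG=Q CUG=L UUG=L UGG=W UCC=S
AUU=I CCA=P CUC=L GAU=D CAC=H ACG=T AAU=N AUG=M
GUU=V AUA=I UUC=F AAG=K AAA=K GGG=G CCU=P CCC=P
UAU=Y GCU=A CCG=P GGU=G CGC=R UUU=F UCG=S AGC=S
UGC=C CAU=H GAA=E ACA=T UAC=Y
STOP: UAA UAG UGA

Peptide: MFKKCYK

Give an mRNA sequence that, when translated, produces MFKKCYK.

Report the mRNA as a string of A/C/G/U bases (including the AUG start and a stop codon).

residue 1: M -> AUG (start codon)
residue 2: F codons sorted = UUC,UUU -> pick first = UUC
residue 3: K codons sorted = AAA,AAG -> pick first = AAA
residue 4: K codons sorted = AAA,AAG -> pick first = AAA
residue 5: C codons sorted = UGC,UGU -> pick first = UGC
residue 6: Y codons sorted = UAC,UAU -> pick first = UAC
residue 7: K codons sorted = AAA,AAG -> pick first = AAA
terminator: stop codons sorted = UAA,UAG,UGA -> pick first = UAA

Answer: mRNA: AUGUUCAAAAAAUGCUACAAAUAA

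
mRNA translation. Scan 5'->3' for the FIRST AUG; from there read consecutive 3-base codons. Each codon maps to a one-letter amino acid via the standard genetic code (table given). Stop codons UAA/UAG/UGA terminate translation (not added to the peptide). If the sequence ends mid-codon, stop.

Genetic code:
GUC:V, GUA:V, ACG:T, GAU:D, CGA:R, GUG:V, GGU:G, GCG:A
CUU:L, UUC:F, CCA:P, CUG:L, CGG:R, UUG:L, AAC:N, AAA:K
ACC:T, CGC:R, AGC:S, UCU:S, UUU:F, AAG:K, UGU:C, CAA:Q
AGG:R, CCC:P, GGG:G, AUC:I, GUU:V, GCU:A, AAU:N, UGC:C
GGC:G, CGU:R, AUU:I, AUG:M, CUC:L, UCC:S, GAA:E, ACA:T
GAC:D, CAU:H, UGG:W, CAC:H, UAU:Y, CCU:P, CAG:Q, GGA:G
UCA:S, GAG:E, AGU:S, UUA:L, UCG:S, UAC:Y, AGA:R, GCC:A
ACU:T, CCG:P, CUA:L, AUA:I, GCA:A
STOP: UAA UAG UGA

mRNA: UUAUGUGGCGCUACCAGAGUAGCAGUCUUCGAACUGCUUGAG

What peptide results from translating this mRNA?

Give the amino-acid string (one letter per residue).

start AUG at pos 2
pos 2: AUG -> M; peptide=M
pos 5: UGG -> W; peptide=MW
pos 8: CGC -> R; peptide=MWR
pos 11: UAC -> Y; peptide=MWRY
pos 14: CAG -> Q; peptide=MWRYQ
pos 17: AGU -> S; peptide=MWRYQS
pos 20: AGC -> S; peptide=MWRYQSS
pos 23: AGU -> S; peptide=MWRYQSSS
pos 26: CUU -> L; peptide=MWRYQSSSL
pos 29: CGA -> R; peptide=MWRYQSSSLR
pos 32: ACU -> T; peptide=MWRYQSSSLRT
pos 35: GCU -> A; peptide=MWRYQSSSLRTA
pos 38: UGA -> STOP

Answer: MWRYQSSSLRTA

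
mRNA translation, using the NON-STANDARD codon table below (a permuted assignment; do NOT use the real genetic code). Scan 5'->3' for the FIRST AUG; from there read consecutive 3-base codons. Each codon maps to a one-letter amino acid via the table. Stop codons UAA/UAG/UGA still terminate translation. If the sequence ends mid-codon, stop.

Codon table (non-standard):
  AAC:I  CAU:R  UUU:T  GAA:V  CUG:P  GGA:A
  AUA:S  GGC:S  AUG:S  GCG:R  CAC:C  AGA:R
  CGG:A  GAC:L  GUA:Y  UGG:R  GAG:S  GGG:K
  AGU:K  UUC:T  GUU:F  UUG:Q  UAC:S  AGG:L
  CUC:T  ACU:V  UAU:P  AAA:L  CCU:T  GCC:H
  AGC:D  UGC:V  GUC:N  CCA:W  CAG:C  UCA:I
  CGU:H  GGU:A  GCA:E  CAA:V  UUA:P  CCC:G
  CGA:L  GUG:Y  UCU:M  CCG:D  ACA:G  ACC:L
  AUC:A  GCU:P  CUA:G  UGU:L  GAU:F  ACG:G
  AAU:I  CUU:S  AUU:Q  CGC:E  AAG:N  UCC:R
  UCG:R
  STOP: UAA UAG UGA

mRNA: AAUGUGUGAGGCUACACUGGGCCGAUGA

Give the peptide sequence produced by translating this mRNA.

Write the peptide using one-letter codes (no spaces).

start AUG at pos 1
pos 1: AUG -> S; peptide=S
pos 4: UGU -> L; peptide=SL
pos 7: GAG -> S; peptide=SLS
pos 10: GCU -> P; peptide=SLSP
pos 13: ACA -> G; peptide=SLSPG
pos 16: CUG -> P; peptide=SLSPGP
pos 19: GGC -> S; peptide=SLSPGPS
pos 22: CGA -> L; peptide=SLSPGPSL
pos 25: UGA -> STOP

Answer: SLSPGPSL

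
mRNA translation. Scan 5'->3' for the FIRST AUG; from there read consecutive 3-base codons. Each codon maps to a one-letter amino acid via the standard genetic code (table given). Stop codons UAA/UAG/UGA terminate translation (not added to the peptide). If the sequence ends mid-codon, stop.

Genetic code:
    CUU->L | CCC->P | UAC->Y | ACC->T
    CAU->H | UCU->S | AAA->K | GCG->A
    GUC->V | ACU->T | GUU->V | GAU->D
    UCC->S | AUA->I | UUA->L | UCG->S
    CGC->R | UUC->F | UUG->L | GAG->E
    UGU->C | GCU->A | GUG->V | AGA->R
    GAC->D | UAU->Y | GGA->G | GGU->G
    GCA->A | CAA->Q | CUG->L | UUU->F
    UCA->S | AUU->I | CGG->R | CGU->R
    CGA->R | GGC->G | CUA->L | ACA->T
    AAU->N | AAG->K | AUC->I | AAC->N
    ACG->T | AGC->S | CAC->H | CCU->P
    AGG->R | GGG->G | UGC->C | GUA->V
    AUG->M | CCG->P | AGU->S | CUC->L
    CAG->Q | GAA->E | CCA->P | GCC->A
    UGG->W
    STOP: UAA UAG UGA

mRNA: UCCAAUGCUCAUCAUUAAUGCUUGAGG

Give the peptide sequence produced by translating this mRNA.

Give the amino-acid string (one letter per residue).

Answer: MLIINA

Derivation:
start AUG at pos 4
pos 4: AUG -> M; peptide=M
pos 7: CUC -> L; peptide=ML
pos 10: AUC -> I; peptide=MLI
pos 13: AUU -> I; peptide=MLII
pos 16: AAU -> N; peptide=MLIIN
pos 19: GCU -> A; peptide=MLIINA
pos 22: UGA -> STOP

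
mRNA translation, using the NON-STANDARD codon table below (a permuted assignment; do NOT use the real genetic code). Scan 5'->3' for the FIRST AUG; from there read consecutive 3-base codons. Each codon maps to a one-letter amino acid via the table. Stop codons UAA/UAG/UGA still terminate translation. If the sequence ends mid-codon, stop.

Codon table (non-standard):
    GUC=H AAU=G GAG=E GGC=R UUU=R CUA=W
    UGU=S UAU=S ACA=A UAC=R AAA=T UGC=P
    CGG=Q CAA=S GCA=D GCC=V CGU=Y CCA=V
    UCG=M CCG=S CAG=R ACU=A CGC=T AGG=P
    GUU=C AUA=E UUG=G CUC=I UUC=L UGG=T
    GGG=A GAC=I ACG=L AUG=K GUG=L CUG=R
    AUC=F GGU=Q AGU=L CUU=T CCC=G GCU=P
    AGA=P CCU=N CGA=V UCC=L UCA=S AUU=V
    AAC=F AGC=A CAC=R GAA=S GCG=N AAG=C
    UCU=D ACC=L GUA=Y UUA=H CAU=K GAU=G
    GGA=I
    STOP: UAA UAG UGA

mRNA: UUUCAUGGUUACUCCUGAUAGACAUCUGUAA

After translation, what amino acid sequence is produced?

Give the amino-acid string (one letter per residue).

start AUG at pos 4
pos 4: AUG -> K; peptide=K
pos 7: GUU -> C; peptide=KC
pos 10: ACU -> A; peptide=KCA
pos 13: CCU -> N; peptide=KCAN
pos 16: GAU -> G; peptide=KCANG
pos 19: AGA -> P; peptide=KCANGP
pos 22: CAU -> K; peptide=KCANGPK
pos 25: CUG -> R; peptide=KCANGPKR
pos 28: UAA -> STOP

Answer: KCANGPKR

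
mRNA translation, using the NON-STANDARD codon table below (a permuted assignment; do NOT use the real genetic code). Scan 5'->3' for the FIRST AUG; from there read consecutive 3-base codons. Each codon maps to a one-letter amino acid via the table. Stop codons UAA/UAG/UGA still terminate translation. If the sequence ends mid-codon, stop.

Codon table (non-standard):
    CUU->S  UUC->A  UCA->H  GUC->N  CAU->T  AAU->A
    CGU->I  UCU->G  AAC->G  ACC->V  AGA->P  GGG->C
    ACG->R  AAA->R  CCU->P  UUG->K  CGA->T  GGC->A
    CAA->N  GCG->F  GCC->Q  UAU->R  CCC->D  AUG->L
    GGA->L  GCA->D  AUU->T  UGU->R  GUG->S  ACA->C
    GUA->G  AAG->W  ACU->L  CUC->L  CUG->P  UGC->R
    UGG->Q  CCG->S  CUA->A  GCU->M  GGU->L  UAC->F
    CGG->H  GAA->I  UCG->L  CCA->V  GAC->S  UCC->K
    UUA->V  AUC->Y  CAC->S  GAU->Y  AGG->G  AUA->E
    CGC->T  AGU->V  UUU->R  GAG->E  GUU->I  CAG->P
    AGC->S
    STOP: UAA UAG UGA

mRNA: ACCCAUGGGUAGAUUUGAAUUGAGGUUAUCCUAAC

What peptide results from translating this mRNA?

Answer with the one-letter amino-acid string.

start AUG at pos 4
pos 4: AUG -> L; peptide=L
pos 7: GGU -> L; peptide=LL
pos 10: AGA -> P; peptide=LLP
pos 13: UUU -> R; peptide=LLPR
pos 16: GAA -> I; peptide=LLPRI
pos 19: UUG -> K; peptide=LLPRIK
pos 22: AGG -> G; peptide=LLPRIKG
pos 25: UUA -> V; peptide=LLPRIKGV
pos 28: UCC -> K; peptide=LLPRIKGVK
pos 31: UAA -> STOP

Answer: LLPRIKGVK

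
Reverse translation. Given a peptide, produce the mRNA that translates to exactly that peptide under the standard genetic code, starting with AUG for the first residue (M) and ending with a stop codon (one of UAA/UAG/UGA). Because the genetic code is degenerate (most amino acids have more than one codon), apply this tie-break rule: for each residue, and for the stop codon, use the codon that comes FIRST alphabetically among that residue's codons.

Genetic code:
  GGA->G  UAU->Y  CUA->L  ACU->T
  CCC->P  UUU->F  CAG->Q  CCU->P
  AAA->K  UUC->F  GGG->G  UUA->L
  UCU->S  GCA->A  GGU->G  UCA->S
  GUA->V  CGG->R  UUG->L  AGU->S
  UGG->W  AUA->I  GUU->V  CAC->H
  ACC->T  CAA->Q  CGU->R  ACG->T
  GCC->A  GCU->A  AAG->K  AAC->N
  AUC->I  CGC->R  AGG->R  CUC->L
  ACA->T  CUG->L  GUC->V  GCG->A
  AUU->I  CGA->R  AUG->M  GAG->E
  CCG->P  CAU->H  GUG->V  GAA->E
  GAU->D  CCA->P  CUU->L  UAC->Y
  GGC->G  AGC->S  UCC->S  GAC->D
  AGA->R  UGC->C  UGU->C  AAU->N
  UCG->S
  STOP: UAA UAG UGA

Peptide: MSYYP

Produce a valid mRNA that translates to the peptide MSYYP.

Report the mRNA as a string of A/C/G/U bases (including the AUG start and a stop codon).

residue 1: M -> AUG (start codon)
residue 2: S codons sorted = AGC,AGU,UCA,UCC,UCG,UCU -> pick first = AGC
residue 3: Y codons sorted = UAC,UAU -> pick first = UAC
residue 4: Y codons sorted = UAC,UAU -> pick first = UAC
residue 5: P codons sorted = CCA,CCC,CCG,CCU -> pick first = CCA
terminator: stop codons sorted = UAA,UAG,UGA -> pick first = UAA

Answer: mRNA: AUGAGCUACUACCCAUAA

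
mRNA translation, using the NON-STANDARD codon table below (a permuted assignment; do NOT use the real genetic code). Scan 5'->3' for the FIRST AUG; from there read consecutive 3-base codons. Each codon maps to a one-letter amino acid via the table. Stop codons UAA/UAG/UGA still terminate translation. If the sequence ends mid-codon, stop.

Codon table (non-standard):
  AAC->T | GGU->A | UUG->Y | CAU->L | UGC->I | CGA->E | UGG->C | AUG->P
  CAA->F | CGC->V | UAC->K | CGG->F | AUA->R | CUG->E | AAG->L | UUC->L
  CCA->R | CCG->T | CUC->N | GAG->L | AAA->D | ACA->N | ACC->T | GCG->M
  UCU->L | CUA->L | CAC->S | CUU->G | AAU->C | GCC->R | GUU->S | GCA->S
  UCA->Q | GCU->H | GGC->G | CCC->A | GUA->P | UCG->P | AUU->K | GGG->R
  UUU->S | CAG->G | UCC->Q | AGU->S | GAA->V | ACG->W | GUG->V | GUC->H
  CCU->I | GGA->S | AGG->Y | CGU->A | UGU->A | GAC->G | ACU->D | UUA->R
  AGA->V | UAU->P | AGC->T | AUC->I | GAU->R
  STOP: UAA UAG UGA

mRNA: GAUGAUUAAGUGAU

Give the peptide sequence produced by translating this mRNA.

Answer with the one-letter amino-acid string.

start AUG at pos 1
pos 1: AUG -> P; peptide=P
pos 4: AUU -> K; peptide=PK
pos 7: AAG -> L; peptide=PKL
pos 10: UGA -> STOP

Answer: PKL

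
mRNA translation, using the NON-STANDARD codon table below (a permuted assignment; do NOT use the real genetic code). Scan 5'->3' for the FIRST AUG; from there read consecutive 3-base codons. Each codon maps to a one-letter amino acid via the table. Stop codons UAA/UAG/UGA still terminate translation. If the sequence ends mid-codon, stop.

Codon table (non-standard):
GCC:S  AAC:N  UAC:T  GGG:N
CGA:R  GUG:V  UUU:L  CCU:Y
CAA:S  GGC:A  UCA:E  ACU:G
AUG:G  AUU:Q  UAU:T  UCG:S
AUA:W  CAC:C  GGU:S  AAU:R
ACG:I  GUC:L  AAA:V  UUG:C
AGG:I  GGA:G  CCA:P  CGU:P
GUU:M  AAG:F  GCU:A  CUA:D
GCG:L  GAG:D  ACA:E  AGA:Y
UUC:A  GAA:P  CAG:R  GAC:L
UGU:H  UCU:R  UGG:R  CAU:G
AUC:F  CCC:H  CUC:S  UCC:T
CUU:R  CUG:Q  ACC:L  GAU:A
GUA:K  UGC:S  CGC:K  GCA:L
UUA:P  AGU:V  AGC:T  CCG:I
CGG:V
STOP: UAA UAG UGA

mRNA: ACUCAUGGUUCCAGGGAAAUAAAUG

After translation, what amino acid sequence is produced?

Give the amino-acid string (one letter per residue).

Answer: GMPNV

Derivation:
start AUG at pos 4
pos 4: AUG -> G; peptide=G
pos 7: GUU -> M; peptide=GM
pos 10: CCA -> P; peptide=GMP
pos 13: GGG -> N; peptide=GMPN
pos 16: AAA -> V; peptide=GMPNV
pos 19: UAA -> STOP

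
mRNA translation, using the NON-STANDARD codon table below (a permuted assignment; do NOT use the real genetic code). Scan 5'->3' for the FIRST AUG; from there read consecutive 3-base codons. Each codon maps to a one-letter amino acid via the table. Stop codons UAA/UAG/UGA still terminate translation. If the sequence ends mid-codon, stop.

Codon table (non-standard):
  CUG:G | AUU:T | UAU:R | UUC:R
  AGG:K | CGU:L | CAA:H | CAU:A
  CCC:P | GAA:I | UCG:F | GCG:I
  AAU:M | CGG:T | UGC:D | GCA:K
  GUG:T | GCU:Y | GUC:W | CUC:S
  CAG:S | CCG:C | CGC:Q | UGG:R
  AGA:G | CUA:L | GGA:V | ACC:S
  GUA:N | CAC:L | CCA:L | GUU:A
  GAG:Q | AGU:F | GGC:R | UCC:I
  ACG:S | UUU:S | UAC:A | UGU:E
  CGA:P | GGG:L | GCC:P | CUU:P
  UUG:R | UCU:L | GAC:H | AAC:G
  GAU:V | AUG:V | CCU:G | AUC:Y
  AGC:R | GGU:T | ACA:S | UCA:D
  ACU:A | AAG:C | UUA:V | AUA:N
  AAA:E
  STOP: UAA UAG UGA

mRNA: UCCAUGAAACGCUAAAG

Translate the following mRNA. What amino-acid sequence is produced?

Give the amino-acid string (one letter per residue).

Answer: VEQ

Derivation:
start AUG at pos 3
pos 3: AUG -> V; peptide=V
pos 6: AAA -> E; peptide=VE
pos 9: CGC -> Q; peptide=VEQ
pos 12: UAA -> STOP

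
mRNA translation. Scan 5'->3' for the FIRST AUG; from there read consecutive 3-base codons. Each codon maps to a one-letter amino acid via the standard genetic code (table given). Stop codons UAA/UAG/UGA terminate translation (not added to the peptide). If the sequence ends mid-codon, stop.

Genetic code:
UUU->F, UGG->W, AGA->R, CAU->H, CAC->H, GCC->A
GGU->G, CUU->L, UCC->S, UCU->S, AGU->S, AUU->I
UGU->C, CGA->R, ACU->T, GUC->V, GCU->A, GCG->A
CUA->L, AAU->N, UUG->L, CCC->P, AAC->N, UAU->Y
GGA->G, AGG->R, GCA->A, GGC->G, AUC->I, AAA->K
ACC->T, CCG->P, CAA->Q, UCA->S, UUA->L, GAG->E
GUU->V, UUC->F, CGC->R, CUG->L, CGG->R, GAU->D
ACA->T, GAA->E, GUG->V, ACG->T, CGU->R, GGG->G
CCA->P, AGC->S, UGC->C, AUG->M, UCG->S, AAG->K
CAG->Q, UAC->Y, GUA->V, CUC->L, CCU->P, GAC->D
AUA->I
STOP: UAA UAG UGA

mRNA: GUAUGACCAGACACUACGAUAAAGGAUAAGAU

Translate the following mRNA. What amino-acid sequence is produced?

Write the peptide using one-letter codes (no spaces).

Answer: MTRHYDKG

Derivation:
start AUG at pos 2
pos 2: AUG -> M; peptide=M
pos 5: ACC -> T; peptide=MT
pos 8: AGA -> R; peptide=MTR
pos 11: CAC -> H; peptide=MTRH
pos 14: UAC -> Y; peptide=MTRHY
pos 17: GAU -> D; peptide=MTRHYD
pos 20: AAA -> K; peptide=MTRHYDK
pos 23: GGA -> G; peptide=MTRHYDKG
pos 26: UAA -> STOP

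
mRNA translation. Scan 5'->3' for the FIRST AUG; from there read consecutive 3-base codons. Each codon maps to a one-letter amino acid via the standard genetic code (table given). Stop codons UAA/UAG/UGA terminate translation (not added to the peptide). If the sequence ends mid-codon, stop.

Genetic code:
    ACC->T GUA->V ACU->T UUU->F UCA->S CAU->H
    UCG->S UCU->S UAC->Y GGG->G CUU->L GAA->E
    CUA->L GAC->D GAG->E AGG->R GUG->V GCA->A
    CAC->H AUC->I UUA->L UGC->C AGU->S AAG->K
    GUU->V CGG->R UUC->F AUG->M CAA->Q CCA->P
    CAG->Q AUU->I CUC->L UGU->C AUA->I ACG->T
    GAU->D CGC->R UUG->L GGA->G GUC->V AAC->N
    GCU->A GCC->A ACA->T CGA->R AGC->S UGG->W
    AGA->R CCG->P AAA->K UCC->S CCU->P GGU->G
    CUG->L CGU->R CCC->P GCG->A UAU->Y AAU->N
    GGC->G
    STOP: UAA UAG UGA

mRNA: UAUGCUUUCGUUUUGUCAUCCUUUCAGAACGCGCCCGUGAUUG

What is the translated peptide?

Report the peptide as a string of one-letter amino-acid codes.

start AUG at pos 1
pos 1: AUG -> M; peptide=M
pos 4: CUU -> L; peptide=ML
pos 7: UCG -> S; peptide=MLS
pos 10: UUU -> F; peptide=MLSF
pos 13: UGU -> C; peptide=MLSFC
pos 16: CAU -> H; peptide=MLSFCH
pos 19: CCU -> P; peptide=MLSFCHP
pos 22: UUC -> F; peptide=MLSFCHPF
pos 25: AGA -> R; peptide=MLSFCHPFR
pos 28: ACG -> T; peptide=MLSFCHPFRT
pos 31: CGC -> R; peptide=MLSFCHPFRTR
pos 34: CCG -> P; peptide=MLSFCHPFRTRP
pos 37: UGA -> STOP

Answer: MLSFCHPFRTRP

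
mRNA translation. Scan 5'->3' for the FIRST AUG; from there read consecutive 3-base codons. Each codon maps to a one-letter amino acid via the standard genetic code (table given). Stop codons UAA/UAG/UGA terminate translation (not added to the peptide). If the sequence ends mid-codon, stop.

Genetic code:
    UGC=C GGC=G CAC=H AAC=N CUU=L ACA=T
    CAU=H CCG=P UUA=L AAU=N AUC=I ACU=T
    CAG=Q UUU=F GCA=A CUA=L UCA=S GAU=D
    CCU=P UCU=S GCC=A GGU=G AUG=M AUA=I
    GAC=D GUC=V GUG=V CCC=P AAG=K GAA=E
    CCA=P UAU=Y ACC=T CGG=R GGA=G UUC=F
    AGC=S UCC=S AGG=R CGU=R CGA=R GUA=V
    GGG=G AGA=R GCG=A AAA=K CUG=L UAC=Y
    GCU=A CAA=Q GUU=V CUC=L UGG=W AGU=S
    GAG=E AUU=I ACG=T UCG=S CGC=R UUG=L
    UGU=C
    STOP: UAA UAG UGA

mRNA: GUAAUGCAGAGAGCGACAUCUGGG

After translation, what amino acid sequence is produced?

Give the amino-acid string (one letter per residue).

start AUG at pos 3
pos 3: AUG -> M; peptide=M
pos 6: CAG -> Q; peptide=MQ
pos 9: AGA -> R; peptide=MQR
pos 12: GCG -> A; peptide=MQRA
pos 15: ACA -> T; peptide=MQRAT
pos 18: UCU -> S; peptide=MQRATS
pos 21: GGG -> G; peptide=MQRATSG
pos 24: only 0 nt remain (<3), stop (end of mRNA)

Answer: MQRATSG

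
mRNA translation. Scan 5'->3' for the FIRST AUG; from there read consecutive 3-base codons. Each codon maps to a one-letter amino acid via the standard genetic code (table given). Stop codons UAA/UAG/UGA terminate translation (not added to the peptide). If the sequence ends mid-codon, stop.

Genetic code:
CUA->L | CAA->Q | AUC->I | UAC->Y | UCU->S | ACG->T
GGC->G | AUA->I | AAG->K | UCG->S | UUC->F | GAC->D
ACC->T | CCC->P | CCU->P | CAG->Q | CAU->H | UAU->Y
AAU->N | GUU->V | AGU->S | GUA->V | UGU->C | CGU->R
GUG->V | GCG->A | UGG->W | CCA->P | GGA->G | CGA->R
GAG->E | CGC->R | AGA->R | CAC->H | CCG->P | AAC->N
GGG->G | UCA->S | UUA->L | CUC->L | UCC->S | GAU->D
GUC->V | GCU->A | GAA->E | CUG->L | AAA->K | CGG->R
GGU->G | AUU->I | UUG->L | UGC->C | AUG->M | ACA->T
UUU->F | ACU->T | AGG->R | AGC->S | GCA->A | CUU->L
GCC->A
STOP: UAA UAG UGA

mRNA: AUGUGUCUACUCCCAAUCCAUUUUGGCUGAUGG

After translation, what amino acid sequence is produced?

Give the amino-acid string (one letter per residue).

Answer: MCLLPIHFG

Derivation:
start AUG at pos 0
pos 0: AUG -> M; peptide=M
pos 3: UGU -> C; peptide=MC
pos 6: CUA -> L; peptide=MCL
pos 9: CUC -> L; peptide=MCLL
pos 12: CCA -> P; peptide=MCLLP
pos 15: AUC -> I; peptide=MCLLPI
pos 18: CAU -> H; peptide=MCLLPIH
pos 21: UUU -> F; peptide=MCLLPIHF
pos 24: GGC -> G; peptide=MCLLPIHFG
pos 27: UGA -> STOP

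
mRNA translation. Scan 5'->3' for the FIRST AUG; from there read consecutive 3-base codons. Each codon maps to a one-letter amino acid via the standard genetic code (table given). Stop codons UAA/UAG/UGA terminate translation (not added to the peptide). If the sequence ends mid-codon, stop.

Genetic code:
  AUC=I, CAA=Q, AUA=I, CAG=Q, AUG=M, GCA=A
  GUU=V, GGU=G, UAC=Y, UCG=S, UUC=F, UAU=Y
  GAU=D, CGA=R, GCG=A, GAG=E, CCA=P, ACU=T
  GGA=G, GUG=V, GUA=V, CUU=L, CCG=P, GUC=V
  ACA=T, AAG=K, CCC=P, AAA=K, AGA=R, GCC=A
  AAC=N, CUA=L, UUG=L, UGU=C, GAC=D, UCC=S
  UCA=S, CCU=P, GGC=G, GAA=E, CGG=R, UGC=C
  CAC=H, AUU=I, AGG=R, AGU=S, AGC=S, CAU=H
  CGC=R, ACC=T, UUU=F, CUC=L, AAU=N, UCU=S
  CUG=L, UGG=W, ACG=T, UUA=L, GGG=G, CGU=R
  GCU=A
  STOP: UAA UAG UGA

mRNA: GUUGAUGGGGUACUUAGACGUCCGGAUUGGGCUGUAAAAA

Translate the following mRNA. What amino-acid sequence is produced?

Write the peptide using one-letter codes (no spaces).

Answer: MGYLDVRIGL

Derivation:
start AUG at pos 4
pos 4: AUG -> M; peptide=M
pos 7: GGG -> G; peptide=MG
pos 10: UAC -> Y; peptide=MGY
pos 13: UUA -> L; peptide=MGYL
pos 16: GAC -> D; peptide=MGYLD
pos 19: GUC -> V; peptide=MGYLDV
pos 22: CGG -> R; peptide=MGYLDVR
pos 25: AUU -> I; peptide=MGYLDVRI
pos 28: GGG -> G; peptide=MGYLDVRIG
pos 31: CUG -> L; peptide=MGYLDVRIGL
pos 34: UAA -> STOP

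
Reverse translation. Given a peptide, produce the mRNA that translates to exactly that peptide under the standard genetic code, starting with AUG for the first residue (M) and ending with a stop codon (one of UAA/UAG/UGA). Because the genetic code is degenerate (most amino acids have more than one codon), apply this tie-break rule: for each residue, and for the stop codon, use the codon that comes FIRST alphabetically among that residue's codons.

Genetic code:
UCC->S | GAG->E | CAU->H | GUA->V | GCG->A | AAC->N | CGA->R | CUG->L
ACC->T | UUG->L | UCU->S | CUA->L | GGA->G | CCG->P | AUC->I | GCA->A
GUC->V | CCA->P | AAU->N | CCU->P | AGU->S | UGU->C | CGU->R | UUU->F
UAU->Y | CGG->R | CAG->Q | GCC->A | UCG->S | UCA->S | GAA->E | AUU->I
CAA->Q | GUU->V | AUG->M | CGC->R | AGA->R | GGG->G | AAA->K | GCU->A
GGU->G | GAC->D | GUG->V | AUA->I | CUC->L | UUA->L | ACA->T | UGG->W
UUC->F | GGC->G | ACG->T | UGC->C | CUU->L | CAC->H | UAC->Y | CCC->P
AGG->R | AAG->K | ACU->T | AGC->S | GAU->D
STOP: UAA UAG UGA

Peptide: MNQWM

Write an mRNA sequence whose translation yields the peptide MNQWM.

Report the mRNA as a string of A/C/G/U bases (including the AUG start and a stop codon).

residue 1: M -> AUG (start codon)
residue 2: N codons sorted = AAC,AAU -> pick first = AAC
residue 3: Q codons sorted = CAA,CAG -> pick first = CAA
residue 4: W -> UGG (only codon)
residue 5: M -> AUG (only codon)
terminator: stop codons sorted = UAA,UAG,UGA -> pick first = UAA

Answer: mRNA: AUGAACCAAUGGAUGUAA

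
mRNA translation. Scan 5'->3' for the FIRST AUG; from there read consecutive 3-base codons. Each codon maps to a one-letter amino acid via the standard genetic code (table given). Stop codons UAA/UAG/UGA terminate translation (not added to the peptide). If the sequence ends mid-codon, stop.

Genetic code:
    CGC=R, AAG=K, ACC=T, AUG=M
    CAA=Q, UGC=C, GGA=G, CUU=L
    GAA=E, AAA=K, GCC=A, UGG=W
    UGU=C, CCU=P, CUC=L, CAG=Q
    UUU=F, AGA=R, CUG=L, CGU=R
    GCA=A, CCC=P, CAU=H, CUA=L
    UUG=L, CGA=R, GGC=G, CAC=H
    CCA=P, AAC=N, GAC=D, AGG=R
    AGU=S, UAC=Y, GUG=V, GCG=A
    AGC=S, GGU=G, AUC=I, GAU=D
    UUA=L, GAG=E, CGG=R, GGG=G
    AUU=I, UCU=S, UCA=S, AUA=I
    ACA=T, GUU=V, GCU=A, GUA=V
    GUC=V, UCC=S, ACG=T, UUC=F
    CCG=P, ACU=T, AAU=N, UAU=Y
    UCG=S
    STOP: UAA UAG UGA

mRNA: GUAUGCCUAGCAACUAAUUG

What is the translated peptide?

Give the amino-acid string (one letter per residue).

Answer: MPSN

Derivation:
start AUG at pos 2
pos 2: AUG -> M; peptide=M
pos 5: CCU -> P; peptide=MP
pos 8: AGC -> S; peptide=MPS
pos 11: AAC -> N; peptide=MPSN
pos 14: UAA -> STOP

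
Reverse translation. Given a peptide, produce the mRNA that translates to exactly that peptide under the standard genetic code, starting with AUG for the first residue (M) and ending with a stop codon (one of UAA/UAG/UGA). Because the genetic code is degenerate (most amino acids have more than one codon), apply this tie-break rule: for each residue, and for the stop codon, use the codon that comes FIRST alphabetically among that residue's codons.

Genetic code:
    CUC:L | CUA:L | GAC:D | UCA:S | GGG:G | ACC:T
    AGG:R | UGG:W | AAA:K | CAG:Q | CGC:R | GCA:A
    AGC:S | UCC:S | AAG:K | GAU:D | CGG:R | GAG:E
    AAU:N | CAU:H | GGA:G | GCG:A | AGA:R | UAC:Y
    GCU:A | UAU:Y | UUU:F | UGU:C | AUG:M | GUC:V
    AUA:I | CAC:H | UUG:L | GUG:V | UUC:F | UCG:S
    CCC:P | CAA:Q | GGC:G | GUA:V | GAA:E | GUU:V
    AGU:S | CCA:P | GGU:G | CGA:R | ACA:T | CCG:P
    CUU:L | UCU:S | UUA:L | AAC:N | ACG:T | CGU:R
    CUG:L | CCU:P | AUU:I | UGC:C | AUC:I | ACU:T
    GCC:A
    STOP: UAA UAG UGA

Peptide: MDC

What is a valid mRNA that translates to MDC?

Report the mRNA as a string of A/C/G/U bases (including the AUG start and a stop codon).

residue 1: M -> AUG (start codon)
residue 2: D codons sorted = GAC,GAU -> pick first = GAC
residue 3: C codons sorted = UGC,UGU -> pick first = UGC
terminator: stop codons sorted = UAA,UAG,UGA -> pick first = UAA

Answer: mRNA: AUGGACUGCUAA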